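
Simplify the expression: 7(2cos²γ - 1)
7(2cos²γ - 1) = 7(cos(2γ)) (using Double angle)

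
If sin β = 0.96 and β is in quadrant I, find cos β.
cos β = 0.28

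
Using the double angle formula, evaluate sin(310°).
sin(310°) = 2 sin 155° cos 155° = -0.766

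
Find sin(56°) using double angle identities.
sin(56°) = 2 sin 28° cos 28° = 0.829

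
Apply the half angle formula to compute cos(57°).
cos(57°) = √((1 + cos 114°)/2) = 0.5446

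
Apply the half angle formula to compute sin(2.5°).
sin(2.5°) = √((1 - cos 5°)/2) = 0.04362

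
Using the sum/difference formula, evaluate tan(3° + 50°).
tan(3° + 50°) = (tan 3° + tan 50°)/(1 - tan 3° tan 50°) = 1.327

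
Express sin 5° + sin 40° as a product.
sin 5° + sin 40° = 2 sin(22.5°) cos(-17.5°)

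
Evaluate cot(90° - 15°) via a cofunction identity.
cot(90° - 15°) = tan(15°) = 2-√3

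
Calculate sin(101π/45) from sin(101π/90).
sin(101π/45) = 2 sin 101π/90 cos 101π/90 = 0.6947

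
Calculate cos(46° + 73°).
cos(46° + 73°) = cos 46° cos 73° - sin 46° sin 73° = -0.4848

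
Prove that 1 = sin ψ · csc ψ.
RHS = sin ψ · (1/sin ψ) = 1 = LHS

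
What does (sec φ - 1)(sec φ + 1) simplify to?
(sec φ - 1)(sec φ + 1) = tan²φ (using Diff. of squares)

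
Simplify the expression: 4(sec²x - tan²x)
4(sec²x - tan²x) = 4 (using Pythagorean identity)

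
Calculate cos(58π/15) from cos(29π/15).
cos(58π/15) = cos²29π/15 - sin²29π/15 = 0.9135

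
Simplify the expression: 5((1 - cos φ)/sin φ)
5((1 - cos φ)/sin φ) = 5(tan(φ/2)) (using Half angle)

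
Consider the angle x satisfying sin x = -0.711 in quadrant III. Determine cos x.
cos x = ±√(1 - sin²x) = -0.7032 (negative in QIII)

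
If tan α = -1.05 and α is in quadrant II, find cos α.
cos α = -0.6897 (using tan²α + 1 = sec²α)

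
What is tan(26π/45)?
tan(26π/45) = -4.011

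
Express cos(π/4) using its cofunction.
cos(π/4) = sin(π/2 - π/4) = sin(π/4)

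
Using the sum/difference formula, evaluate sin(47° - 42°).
sin(47° - 42°) = sin 47° cos 42° - cos 47° sin 42° = 0.08716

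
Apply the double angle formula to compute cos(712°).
cos(712°) = 1 - 2sin²356° = 0.9903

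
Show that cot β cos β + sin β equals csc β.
LHS = cos²β/sin β + sin β = (cos²β + sin²β)/sin β = 1/sin β = csc β = RHS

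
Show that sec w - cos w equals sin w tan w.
LHS = 1/cos w - cos w = (1 - cos²w)/cos w = sin²w/cos w = sin w · (sin w/cos w) = sin w tan w = RHS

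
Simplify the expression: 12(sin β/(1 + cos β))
12(sin β/(1 + cos β)) = 12(tan(β/2)) (using Half angle)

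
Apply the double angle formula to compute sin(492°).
sin(492°) = 2 sin 246° cos 246° = 0.7431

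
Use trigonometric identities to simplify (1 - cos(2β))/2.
(1 - cos(2β))/2 = sin²β (using Power reduction)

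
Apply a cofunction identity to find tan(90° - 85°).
tan(90° - 85°) = cot(85°) = 0.08749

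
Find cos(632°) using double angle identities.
cos(632°) = 2cos²316° - 1 = 0.0349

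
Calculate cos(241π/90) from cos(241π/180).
cos(241π/90) = cos²241π/180 - sin²241π/180 = -0.5299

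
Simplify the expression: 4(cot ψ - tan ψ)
4(cot ψ - tan ψ) = 4(2 cot(2ψ)) (using Double angle)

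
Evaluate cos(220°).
cos(220°) = -0.766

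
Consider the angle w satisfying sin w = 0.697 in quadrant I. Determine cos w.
cos w = √(1 - sin²w) = 0.7171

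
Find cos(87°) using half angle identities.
cos(87°) = √((1 + cos 174°)/2) = 0.05234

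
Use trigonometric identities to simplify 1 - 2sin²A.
1 - 2sin²A = cos(2A) (using Double angle)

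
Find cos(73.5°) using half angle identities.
cos(73.5°) = √((1 + cos 147°)/2) = 0.284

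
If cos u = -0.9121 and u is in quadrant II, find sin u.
sin u = 0.41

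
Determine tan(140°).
tan(140°) = -0.8391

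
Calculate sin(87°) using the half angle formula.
sin(87°) = √((1 - cos 174°)/2) = 0.9986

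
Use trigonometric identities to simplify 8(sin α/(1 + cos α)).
8(sin α/(1 + cos α)) = 8(tan(α/2)) (using Half angle)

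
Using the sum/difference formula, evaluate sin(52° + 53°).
sin(52° + 53°) = sin 52° cos 53° + cos 52° sin 53° = (√6+√2)/4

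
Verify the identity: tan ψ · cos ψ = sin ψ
LHS = (sin ψ/cos ψ) · cos ψ = sin ψ = RHS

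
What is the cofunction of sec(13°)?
sec(13°) = csc(90° - 13°) = csc(77°)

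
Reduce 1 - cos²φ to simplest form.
1 - cos²φ = sin²φ (using Pythagorean identity)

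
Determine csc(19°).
csc(19°) = 3.072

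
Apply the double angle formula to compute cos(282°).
cos(282°) = 2cos²141° - 1 = 0.2079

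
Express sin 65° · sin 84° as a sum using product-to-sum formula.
sin 65° sin 84° = (1/2)[cos(65°-84°) - cos(65°+84°)]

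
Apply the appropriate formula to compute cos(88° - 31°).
cos(88° - 31°) = cos 88° cos 31° + sin 88° sin 31° = 0.5446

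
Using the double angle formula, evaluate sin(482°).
sin(482°) = 2 sin 241° cos 241° = 0.848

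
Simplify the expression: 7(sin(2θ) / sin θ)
7(sin(2θ) / sin θ) = 7(2 cos θ) (using Double angle)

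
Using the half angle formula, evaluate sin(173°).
sin(173°) = √((1 - cos 346°)/2) = 0.1219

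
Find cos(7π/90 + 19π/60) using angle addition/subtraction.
cos(7π/90 + 19π/60) = cos 7π/90 cos 19π/60 - sin 7π/90 sin 19π/60 = 0.3256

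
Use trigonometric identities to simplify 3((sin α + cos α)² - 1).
3((sin α + cos α)² - 1) = 3(sin(2α)) (using Pythagorean + double angle)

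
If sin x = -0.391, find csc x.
csc x = 1/sin x = -2.558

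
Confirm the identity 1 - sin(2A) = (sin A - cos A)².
RHS = sin²A - 2 sin A cos A + cos²A = (sin²A + cos²A) - 2 sin A cos A = 1 - sin(2A) = LHS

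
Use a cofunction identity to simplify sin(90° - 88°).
sin(90° - 88°) = cos(88°)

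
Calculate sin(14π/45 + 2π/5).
sin(14π/45 + 2π/5) = sin 14π/45 cos 2π/5 + cos 14π/45 sin 2π/5 = 0.788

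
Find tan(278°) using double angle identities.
tan(278°) = 2 tan 139° / (1 - tan²139°) = -7.115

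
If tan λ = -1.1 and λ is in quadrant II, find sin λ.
sin λ = 0.7399 (using tan²λ + 1 = sec²λ)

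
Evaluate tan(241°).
tan(241°) = 1.804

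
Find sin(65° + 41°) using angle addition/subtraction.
sin(65° + 41°) = sin 65° cos 41° + cos 65° sin 41° = 0.9613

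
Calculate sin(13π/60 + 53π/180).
sin(13π/60 + 53π/180) = sin 13π/60 cos 53π/180 + cos 13π/60 sin 53π/180 = 0.9994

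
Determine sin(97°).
sin(97°) = 0.9925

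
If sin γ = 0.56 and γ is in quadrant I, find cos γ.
cos γ = 0.8285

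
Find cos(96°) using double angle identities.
cos(96°) = cos²48° - sin²48° = -0.1045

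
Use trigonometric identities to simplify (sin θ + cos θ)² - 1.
(sin θ + cos θ)² - 1 = sin(2θ) (using Pythagorean + double angle)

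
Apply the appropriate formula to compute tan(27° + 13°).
tan(27° + 13°) = (tan 27° + tan 13°)/(1 - tan 27° tan 13°) = 0.8391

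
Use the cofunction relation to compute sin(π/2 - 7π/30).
sin(π/2 - 7π/30) = cos(7π/30) = 0.7431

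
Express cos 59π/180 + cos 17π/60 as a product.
cos 59π/180 + cos 17π/60 = 2 cos(11π/36) cos(π/45)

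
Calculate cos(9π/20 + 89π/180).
cos(9π/20 + 89π/180) = cos 9π/20 cos 89π/180 - sin 9π/20 sin 89π/180 = -0.9848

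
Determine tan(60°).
tan(60°) = √3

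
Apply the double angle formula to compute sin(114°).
sin(114°) = 2 sin 57° cos 57° = 0.9135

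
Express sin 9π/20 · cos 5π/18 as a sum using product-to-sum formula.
sin 9π/20 cos 5π/18 = (1/2)[sin(9π/20+5π/18) + sin(9π/20-5π/18)]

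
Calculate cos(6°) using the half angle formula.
cos(6°) = √((1 + cos 12°)/2) = 0.9945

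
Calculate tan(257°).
tan(257°) = 4.331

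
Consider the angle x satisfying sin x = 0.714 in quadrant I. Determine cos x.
cos x = √(1 - sin²x) = 0.7001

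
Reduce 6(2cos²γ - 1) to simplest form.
6(2cos²γ - 1) = 6(cos(2γ)) (using Double angle)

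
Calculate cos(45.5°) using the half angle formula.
cos(45.5°) = √((1 + cos 91°)/2) = 0.7009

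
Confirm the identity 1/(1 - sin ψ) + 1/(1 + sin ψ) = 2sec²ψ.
LHS = [(1 + sin ψ) + (1 - sin ψ)] / [(1 - sin ψ)(1 + sin ψ)] = 2/(1 - sin²ψ) = 2/cos²ψ = 2sec²ψ = RHS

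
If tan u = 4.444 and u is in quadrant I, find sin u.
sin u = 0.9756 (using tan²u + 1 = sec²u)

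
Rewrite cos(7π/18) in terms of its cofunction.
cos(7π/18) = sin(π/2 - 7π/18) = sin(π/9)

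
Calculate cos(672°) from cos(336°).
cos(672°) = cos²336° - sin²336° = 0.6691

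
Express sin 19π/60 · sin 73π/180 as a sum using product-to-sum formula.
sin 19π/60 sin 73π/180 = (1/2)[cos(19π/60-73π/180) - cos(19π/60+73π/180)]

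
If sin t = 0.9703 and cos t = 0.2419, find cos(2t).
cos(2t) = cos²t - sin²t = -0.883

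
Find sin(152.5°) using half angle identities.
sin(152.5°) = √((1 - cos 305°)/2) = 0.4617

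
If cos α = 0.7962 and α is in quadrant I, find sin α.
sin α = 0.605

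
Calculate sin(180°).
sin(180°) = 0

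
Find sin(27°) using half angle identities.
sin(27°) = √((1 - cos 54°)/2) = 0.454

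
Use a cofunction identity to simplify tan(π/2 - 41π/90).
tan(π/2 - 41π/90) = cot(41π/90)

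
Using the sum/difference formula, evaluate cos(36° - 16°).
cos(36° - 16°) = cos 36° cos 16° + sin 36° sin 16° = 0.9397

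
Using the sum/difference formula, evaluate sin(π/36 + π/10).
sin(π/36 + π/10) = sin π/36 cos π/10 + cos π/36 sin π/10 = 0.3907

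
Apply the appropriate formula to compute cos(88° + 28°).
cos(88° + 28°) = cos 88° cos 28° - sin 88° sin 28° = -0.4384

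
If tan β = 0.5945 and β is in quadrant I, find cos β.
cos β = 0.8596 (using tan²β + 1 = sec²β)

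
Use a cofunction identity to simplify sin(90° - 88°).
sin(90° - 88°) = cos(88°)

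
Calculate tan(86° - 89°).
tan(86° - 89°) = (tan 86° - tan 89°)/(1 + tan 86° tan 89°) = -0.05241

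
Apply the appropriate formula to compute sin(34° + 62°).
sin(34° + 62°) = sin 34° cos 62° + cos 34° sin 62° = 0.9945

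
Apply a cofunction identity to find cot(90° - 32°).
cot(90° - 32°) = tan(32°) = 0.6249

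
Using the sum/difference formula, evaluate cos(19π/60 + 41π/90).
cos(19π/60 + 41π/90) = cos 19π/60 cos 41π/90 - sin 19π/60 sin 41π/90 = -0.7547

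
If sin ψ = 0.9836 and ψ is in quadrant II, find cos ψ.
cos ψ = -0.1804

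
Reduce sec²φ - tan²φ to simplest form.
sec²φ - tan²φ = 1 (using Pythagorean identity)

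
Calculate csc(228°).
csc(228°) = -1.346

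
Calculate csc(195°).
csc(195°) = -3.864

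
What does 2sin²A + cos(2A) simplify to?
2sin²A + cos(2A) = 1 (using Double angle)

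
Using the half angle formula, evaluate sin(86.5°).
sin(86.5°) = √((1 - cos 173°)/2) = 0.9981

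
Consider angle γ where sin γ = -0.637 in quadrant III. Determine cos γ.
cos γ = ±√(1 - sin²γ) = -0.7709 (negative in QIII)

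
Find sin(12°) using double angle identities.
sin(12°) = 2 sin 6° cos 6° = 0.2079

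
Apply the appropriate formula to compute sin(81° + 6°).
sin(81° + 6°) = sin 81° cos 6° + cos 81° sin 6° = 0.9986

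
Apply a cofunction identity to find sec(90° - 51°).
sec(90° - 51°) = csc(51°) = 1.287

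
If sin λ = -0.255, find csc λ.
csc λ = 1/sin λ = -3.922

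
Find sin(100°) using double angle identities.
sin(100°) = 2 sin 50° cos 50° = 0.9848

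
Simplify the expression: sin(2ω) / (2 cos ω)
sin(2ω) / (2 cos ω) = sin ω (using Double angle)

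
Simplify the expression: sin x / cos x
sin x / cos x = tan x (using Quotient identity)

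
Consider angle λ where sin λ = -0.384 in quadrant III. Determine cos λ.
cos λ = ±√(1 - sin²λ) = -0.9233 (negative in QIII)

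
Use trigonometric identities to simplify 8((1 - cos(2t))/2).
8((1 - cos(2t))/2) = 8(sin²t) (using Power reduction)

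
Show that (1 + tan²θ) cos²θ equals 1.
LHS = sec²θ · cos²θ = (1/cos²θ) · cos²θ = 1 = RHS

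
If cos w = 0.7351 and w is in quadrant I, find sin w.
sin w = 0.678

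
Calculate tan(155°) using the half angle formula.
tan(155°) = sin 310° / (1 + cos 310°) = -0.4663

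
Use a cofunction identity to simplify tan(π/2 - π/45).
tan(π/2 - π/45) = cot(π/45)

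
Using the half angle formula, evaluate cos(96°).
cos(96°) = -√((1 + cos 192°)/2) = -0.1045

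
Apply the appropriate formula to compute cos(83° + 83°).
cos(83° + 83°) = cos 83° cos 83° - sin 83° sin 83° = -0.9703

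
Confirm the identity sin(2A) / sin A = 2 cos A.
LHS = 2 sin A cos A / sin A = 2 cos A = RHS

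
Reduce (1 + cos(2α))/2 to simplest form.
(1 + cos(2α))/2 = cos²α (using Power reduction)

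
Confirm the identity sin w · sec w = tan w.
LHS = sin w · (1/cos w) = sin w/cos w = tan w = RHS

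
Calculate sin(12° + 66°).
sin(12° + 66°) = sin 12° cos 66° + cos 12° sin 66° = 0.9781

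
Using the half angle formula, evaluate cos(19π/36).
cos(19π/36) = -√((1 + cos 19π/18)/2) = -0.08716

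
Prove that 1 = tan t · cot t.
RHS = (sin t/cos t) · (cos t/sin t) = 1 = LHS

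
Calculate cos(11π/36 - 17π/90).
cos(11π/36 - 17π/90) = cos 11π/36 cos 17π/90 + sin 11π/36 sin 17π/90 = 0.9336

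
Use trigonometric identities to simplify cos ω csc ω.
cos ω csc ω = cot ω (using Reciprocal + quotient)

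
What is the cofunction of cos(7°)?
cos(7°) = sin(90° - 7°) = sin(83°)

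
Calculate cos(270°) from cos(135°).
cos(270°) = 2cos²135° - 1 = 0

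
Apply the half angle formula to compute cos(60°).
cos(60°) = √((1 + cos 120°)/2) = 1/2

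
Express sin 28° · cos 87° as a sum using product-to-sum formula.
sin 28° cos 87° = (1/2)[sin(28°+87°) + sin(28°-87°)]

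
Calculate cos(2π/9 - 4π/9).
cos(2π/9 - 4π/9) = cos 2π/9 cos 4π/9 + sin 2π/9 sin 4π/9 = 0.766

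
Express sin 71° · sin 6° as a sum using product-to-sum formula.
sin 71° sin 6° = (1/2)[cos(71°-6°) - cos(71°+6°)]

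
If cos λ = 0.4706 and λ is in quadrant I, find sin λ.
sin λ = 0.8823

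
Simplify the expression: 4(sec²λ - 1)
4(sec²λ - 1) = 4(tan²λ) (using Pythagorean identity)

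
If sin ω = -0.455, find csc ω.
csc ω = 1/sin ω = -2.198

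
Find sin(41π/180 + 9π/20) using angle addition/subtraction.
sin(41π/180 + 9π/20) = sin 41π/180 cos 9π/20 + cos 41π/180 sin 9π/20 = 0.848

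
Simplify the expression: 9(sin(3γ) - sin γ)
9(sin(3γ) - sin γ) = 9(2 cos(2γ) sin γ) (using Sum-to-product)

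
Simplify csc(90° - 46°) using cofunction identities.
csc(90° - 46°) = sec(46°)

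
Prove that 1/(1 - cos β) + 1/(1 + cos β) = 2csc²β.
LHS = [(1 + cos β) + (1 - cos β)] / [(1 - cos β)(1 + cos β)] = 2/(1 - cos²β) = 2/sin²β = 2csc²β = RHS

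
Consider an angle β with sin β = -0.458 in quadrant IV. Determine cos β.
cos β = √(1 - sin²β) = 0.889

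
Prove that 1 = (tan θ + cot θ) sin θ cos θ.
RHS = (sin θ/cos θ + cos θ/sin θ) sin θ cos θ = ((sin²θ + cos²θ)/(sin θ cos θ)) · sin θ cos θ = sin²θ + cos²θ = 1 = LHS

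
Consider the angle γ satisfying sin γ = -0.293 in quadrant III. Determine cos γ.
cos γ = ±√(1 - sin²γ) = -0.9561 (negative in QIII)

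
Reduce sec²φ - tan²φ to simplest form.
sec²φ - tan²φ = 1 (using Pythagorean identity)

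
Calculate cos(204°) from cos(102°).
cos(204°) = cos²102° - sin²102° = -0.9135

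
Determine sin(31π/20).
sin(31π/20) = -0.9877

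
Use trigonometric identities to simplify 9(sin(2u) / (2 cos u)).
9(sin(2u) / (2 cos u)) = 9(sin u) (using Double angle)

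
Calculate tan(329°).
tan(329°) = -0.6009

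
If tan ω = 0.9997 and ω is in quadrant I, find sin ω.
sin ω = 0.707 (using tan²ω + 1 = sec²ω)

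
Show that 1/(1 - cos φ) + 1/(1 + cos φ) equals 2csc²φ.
LHS = [(1 + cos φ) + (1 - cos φ)] / [(1 - cos φ)(1 + cos φ)] = 2/(1 - cos²φ) = 2/sin²φ = 2csc²φ = RHS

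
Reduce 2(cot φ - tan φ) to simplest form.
2(cot φ - tan φ) = 2(2 cot(2φ)) (using Double angle)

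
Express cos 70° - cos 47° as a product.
cos 70° - cos 47° = -2 sin(58.5°) sin(11.5°)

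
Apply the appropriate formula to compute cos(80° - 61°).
cos(80° - 61°) = cos 80° cos 61° + sin 80° sin 61° = 0.9455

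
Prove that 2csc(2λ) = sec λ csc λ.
LHS = 2/sin(2λ) = 2/(2 sin λ cos λ) = 1/(sin λ cos λ) = (1/cos λ)(1/sin λ) = sec λ csc λ = RHS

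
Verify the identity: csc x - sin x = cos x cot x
LHS = 1/sin x - sin x = (1 - sin²x)/sin x = cos²x/sin x = cos x · (cos x/sin x) = cos x cot x = RHS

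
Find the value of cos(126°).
cos(126°) = -0.5878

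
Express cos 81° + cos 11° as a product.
cos 81° + cos 11° = 2 cos(46°) cos(35°)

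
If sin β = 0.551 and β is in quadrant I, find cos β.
cos β = 0.8345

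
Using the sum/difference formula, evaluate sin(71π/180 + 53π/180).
sin(71π/180 + 53π/180) = sin 71π/180 cos 53π/180 + cos 71π/180 sin 53π/180 = 0.829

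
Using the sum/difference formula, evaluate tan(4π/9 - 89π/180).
tan(4π/9 - 89π/180) = (tan 4π/9 - tan 89π/180)/(1 + tan 4π/9 tan 89π/180) = -0.1584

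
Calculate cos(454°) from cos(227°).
cos(454°) = cos²227° - sin²227° = -0.06976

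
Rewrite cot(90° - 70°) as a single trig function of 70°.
cot(90° - 70°) = tan(70°)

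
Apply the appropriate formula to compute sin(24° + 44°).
sin(24° + 44°) = sin 24° cos 44° + cos 24° sin 44° = 0.9272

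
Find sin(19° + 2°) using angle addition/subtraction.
sin(19° + 2°) = sin 19° cos 2° + cos 19° sin 2° = 0.3584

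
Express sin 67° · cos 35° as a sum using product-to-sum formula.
sin 67° cos 35° = (1/2)[sin(67°+35°) + sin(67°-35°)]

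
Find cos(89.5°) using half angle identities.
cos(89.5°) = √((1 + cos 179°)/2) = 0.008727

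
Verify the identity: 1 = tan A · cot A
RHS = (sin A/cos A) · (cos A/sin A) = 1 = LHS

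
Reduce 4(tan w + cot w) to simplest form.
4(tan w + cot w) = 4(sec w csc w) (using Quotient identities)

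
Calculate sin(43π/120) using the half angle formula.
sin(43π/120) = √((1 - cos 43π/60)/2) = 0.9026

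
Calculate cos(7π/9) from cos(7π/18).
cos(7π/9) = cos²7π/18 - sin²7π/18 = -0.766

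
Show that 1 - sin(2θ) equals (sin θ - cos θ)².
RHS = sin²θ - 2 sin θ cos θ + cos²θ = (sin²θ + cos²θ) - 2 sin θ cos θ = 1 - sin(2θ) = LHS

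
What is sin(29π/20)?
sin(29π/20) = -0.9877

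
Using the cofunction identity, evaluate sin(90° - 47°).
sin(90° - 47°) = cos(47°) = 0.682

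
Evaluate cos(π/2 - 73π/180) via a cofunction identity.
cos(π/2 - 73π/180) = sin(73π/180) = 0.9563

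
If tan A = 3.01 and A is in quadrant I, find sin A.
sin A = 0.949 (using tan²A + 1 = sec²A)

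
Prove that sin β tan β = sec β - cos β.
RHS = 1/cos β - cos β = (1 - cos²β)/cos β = sin²β/cos β = sin β · (sin β/cos β) = sin β tan β = LHS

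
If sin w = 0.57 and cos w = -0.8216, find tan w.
tan w = sin w / cos w = -0.6938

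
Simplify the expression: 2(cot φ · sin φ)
2(cot φ · sin φ) = 2(cos φ) (using Quotient identity)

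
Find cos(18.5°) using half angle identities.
cos(18.5°) = √((1 + cos 37°)/2) = 0.9483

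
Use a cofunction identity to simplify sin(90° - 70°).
sin(90° - 70°) = cos(70°)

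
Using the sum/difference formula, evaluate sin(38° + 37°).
sin(38° + 37°) = sin 38° cos 37° + cos 38° sin 37° = (√6+√2)/4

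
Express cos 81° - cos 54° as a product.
cos 81° - cos 54° = -2 sin(67.5°) sin(13.5°)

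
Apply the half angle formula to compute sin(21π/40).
sin(21π/40) = √((1 - cos 21π/20)/2) = 0.9969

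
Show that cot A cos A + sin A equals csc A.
LHS = cos²A/sin A + sin A = (cos²A + sin²A)/sin A = 1/sin A = csc A = RHS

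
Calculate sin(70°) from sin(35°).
sin(70°) = 2 sin 35° cos 35° = 0.9397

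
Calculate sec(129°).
sec(129°) = -1.589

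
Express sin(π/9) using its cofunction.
sin(π/9) = cos(π/2 - π/9) = cos(7π/18)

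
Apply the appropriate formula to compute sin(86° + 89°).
sin(86° + 89°) = sin 86° cos 89° + cos 86° sin 89° = 0.08716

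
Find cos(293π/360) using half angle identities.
cos(293π/360) = -√((1 + cos 293π/180)/2) = -0.8339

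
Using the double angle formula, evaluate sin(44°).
sin(44°) = 2 sin 22° cos 22° = 0.6947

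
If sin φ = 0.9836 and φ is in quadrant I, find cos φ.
cos φ = 0.1804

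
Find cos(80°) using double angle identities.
cos(80°) = cos²40° - sin²40° = 0.1736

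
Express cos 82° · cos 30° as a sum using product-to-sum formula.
cos 82° cos 30° = (1/2)[cos(82°-30°) + cos(82°+30°)]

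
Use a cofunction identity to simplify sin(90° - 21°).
sin(90° - 21°) = cos(21°)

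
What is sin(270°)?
sin(270°) = -1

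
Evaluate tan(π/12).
tan(π/12) = 2-√3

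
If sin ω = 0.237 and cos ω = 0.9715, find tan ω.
tan ω = sin ω / cos ω = 0.244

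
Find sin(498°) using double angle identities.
sin(498°) = 2 sin 249° cos 249° = 0.6691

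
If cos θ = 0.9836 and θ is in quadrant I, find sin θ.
sin θ = 0.1804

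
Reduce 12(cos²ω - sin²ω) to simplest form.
12(cos²ω - sin²ω) = 12(cos(2ω)) (using Double angle)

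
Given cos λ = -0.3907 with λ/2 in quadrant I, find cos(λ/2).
cos(λ/2) = ±√((1 + cos λ)/2); positive since λ/2 ∈ QI, so cos(λ/2) = 0.552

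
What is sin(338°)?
sin(338°) = -0.3746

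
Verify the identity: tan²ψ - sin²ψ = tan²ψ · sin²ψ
LHS = sin²ψ/cos²ψ - sin²ψ = sin²ψ(1/cos²ψ - 1) = sin²ψ · (1 - cos²ψ)/cos²ψ = sin²ψ · sin²ψ/cos²ψ = sin²ψ · tan²ψ = RHS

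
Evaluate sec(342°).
sec(342°) = 1.051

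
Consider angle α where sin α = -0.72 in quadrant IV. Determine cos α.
cos α = √(1 - sin²α) = 0.694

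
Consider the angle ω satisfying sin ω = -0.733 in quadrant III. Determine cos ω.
cos ω = ±√(1 - sin²ω) = -0.6802 (negative in QIII)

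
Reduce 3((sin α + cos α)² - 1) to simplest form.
3((sin α + cos α)² - 1) = 3(sin(2α)) (using Pythagorean + double angle)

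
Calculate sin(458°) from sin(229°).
sin(458°) = 2 sin 229° cos 229° = 0.9903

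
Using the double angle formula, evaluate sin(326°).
sin(326°) = 2 sin 163° cos 163° = -0.5592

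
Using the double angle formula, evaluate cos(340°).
cos(340°) = cos²170° - sin²170° = 0.9397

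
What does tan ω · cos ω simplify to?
tan ω · cos ω = sin ω (using Quotient identity)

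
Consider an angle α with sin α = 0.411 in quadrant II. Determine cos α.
cos α = ±√(1 - sin²α) = -0.9116 (negative in QII)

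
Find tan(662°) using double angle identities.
tan(662°) = 2 tan 331° / (1 - tan²331°) = -1.6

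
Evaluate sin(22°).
sin(22°) = 0.3746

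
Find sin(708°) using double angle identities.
sin(708°) = 2 sin 354° cos 354° = -0.2079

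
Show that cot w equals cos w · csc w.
RHS = cos w · (1/sin w) = cos w/sin w = cot w = LHS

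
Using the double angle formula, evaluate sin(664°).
sin(664°) = 2 sin 332° cos 332° = -0.829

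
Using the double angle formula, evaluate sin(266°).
sin(266°) = 2 sin 133° cos 133° = -0.9976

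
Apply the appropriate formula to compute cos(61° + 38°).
cos(61° + 38°) = cos 61° cos 38° - sin 61° sin 38° = -0.1564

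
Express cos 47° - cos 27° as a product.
cos 47° - cos 27° = -2 sin(37°) sin(10°)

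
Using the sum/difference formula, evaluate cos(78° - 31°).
cos(78° - 31°) = cos 78° cos 31° + sin 78° sin 31° = 0.682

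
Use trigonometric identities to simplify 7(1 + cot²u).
7(1 + cot²u) = 7(csc²u) (using Pythagorean identity)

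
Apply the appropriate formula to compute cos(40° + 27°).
cos(40° + 27°) = cos 40° cos 27° - sin 40° sin 27° = 0.3907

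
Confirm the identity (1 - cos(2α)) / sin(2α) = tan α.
LHS = 2sin²α / (2 sin α cos α) = sin α/cos α = tan α = RHS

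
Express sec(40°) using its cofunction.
sec(40°) = csc(90° - 40°) = csc(50°)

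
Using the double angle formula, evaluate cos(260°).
cos(260°) = cos²130° - sin²130° = -0.1736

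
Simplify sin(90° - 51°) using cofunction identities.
sin(90° - 51°) = cos(51°)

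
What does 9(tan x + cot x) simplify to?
9(tan x + cot x) = 9(sec x csc x) (using Quotient identities)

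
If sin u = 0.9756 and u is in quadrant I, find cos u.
cos u = 0.2196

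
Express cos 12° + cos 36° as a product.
cos 12° + cos 36° = 2 cos(24°) cos(-12°)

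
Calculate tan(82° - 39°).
tan(82° - 39°) = (tan 82° - tan 39°)/(1 + tan 82° tan 39°) = 0.9325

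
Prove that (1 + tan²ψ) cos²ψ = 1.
LHS = sec²ψ · cos²ψ = (1/cos²ψ) · cos²ψ = 1 = RHS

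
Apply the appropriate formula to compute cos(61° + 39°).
cos(61° + 39°) = cos 61° cos 39° - sin 61° sin 39° = -0.1736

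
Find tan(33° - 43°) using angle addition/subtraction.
tan(33° - 43°) = (tan 33° - tan 43°)/(1 + tan 33° tan 43°) = -0.1763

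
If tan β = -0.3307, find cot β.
cot β = 1/tan β = -3.024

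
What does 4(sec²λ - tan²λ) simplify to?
4(sec²λ - tan²λ) = 4 (using Pythagorean identity)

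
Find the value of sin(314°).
sin(314°) = -0.7193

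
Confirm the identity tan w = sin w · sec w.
RHS = sin w · (1/cos w) = sin w/cos w = tan w = LHS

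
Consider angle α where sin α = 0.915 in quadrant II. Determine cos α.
cos α = ±√(1 - sin²α) = -0.4035 (negative in QII)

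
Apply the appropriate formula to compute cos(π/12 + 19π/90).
cos(π/12 + 19π/90) = cos π/12 cos 19π/90 - sin π/12 sin 19π/90 = 0.6018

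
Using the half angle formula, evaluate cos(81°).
cos(81°) = √((1 + cos 162°)/2) = 0.1564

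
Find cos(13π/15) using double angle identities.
cos(13π/15) = cos²13π/30 - sin²13π/30 = -0.9135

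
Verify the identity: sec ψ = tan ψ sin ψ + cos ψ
RHS = sin²ψ/cos ψ + cos ψ = (sin²ψ + cos²ψ)/cos ψ = 1/cos ψ = sec ψ = LHS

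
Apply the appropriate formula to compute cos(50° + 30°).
cos(50° + 30°) = cos 50° cos 30° - sin 50° sin 30° = 0.1736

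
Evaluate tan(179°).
tan(179°) = -0.01746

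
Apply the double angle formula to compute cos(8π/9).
cos(8π/9) = cos²4π/9 - sin²4π/9 = -0.9397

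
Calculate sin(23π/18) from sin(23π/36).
sin(23π/18) = 2 sin 23π/36 cos 23π/36 = -0.766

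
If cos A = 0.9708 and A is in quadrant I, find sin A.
sin A = 0.2399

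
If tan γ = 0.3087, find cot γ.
cot γ = 1/tan γ = 3.239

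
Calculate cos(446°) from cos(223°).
cos(446°) = cos²223° - sin²223° = 0.06976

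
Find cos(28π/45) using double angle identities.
cos(28π/45) = cos²14π/45 - sin²14π/45 = -0.3746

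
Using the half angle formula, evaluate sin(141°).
sin(141°) = √((1 - cos 282°)/2) = 0.6293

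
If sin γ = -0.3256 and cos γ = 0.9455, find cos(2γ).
cos(2γ) = cos²γ - sin²γ = 0.788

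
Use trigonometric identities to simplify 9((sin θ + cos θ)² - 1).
9((sin θ + cos θ)² - 1) = 9(sin(2θ)) (using Pythagorean + double angle)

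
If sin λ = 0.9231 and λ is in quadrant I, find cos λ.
cos λ = 0.3846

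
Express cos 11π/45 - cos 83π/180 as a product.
cos 11π/45 - cos 83π/180 = -2 sin(127π/360) sin(-13π/120)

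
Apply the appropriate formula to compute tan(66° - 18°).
tan(66° - 18°) = (tan 66° - tan 18°)/(1 + tan 66° tan 18°) = 1.111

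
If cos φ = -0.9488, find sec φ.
sec φ = 1/cos φ = -1.054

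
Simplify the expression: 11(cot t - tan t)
11(cot t - tan t) = 11(2 cot(2t)) (using Double angle)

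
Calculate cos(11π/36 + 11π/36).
cos(11π/36 + 11π/36) = cos 11π/36 cos 11π/36 - sin 11π/36 sin 11π/36 = -0.342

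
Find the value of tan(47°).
tan(47°) = 1.072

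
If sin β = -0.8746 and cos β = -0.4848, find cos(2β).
cos(2β) = cos²β - sin²β = -0.5299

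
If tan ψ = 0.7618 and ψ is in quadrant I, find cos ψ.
cos ψ = 0.7955 (using tan²ψ + 1 = sec²ψ)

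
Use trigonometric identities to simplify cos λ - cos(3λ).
cos λ - cos(3λ) = 2 sin(2λ) sin λ (using Sum-to-product)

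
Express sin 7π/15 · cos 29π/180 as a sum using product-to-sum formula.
sin 7π/15 cos 29π/180 = (1/2)[sin(7π/15+29π/180) + sin(7π/15-29π/180)]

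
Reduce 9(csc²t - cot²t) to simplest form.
9(csc²t - cot²t) = 9 (using Pythagorean identity)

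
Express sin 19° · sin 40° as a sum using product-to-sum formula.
sin 19° sin 40° = (1/2)[cos(19°-40°) - cos(19°+40°)]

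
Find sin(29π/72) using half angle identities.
sin(29π/72) = √((1 - cos 29π/36)/2) = 0.9537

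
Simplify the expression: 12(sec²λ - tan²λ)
12(sec²λ - tan²λ) = 12 (using Pythagorean identity)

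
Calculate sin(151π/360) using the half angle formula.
sin(151π/360) = √((1 - cos 151π/180)/2) = 0.9681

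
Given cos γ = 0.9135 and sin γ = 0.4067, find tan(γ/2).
tan(γ/2) = sin γ / (1 + cos γ) = 0.2125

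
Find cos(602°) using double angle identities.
cos(602°) = cos²301° - sin²301° = -0.4695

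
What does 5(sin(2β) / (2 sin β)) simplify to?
5(sin(2β) / (2 sin β)) = 5(cos β) (using Double angle)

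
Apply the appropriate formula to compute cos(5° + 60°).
cos(5° + 60°) = cos 5° cos 60° - sin 5° sin 60° = 0.4226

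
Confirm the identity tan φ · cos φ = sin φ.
LHS = (sin φ/cos φ) · cos φ = sin φ = RHS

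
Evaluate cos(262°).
cos(262°) = -0.1392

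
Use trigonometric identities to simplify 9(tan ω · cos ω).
9(tan ω · cos ω) = 9(sin ω) (using Quotient identity)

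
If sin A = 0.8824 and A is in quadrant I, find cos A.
cos A = 0.4705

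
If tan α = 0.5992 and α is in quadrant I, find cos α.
cos α = 0.8578 (using tan²α + 1 = sec²α)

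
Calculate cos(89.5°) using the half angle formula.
cos(89.5°) = √((1 + cos 179°)/2) = 0.008727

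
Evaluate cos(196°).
cos(196°) = -0.9613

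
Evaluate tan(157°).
tan(157°) = -0.4245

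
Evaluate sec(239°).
sec(239°) = -1.942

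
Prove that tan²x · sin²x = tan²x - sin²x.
RHS = sin²x/cos²x - sin²x = sin²x(1/cos²x - 1) = sin²x · (1 - cos²x)/cos²x = sin²x · sin²x/cos²x = sin²x · tan²x = LHS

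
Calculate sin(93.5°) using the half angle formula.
sin(93.5°) = √((1 - cos 187°)/2) = 0.9981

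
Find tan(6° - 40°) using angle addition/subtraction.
tan(6° - 40°) = (tan 6° - tan 40°)/(1 + tan 6° tan 40°) = -0.6745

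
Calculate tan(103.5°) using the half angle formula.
tan(103.5°) = sin 207° / (1 + cos 207°) = -4.165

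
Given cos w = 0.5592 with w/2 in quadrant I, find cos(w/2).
cos(w/2) = ±√((1 + cos w)/2); positive since w/2 ∈ QI, so cos(w/2) = 0.8829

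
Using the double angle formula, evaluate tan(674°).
tan(674°) = 2 tan 337° / (1 - tan²337°) = -1.036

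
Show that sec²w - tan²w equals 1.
LHS = 1/cos²w - sin²w/cos²w = (1 - sin²w)/cos²w = cos²w/cos²w = 1 = RHS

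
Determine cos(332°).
cos(332°) = 0.8829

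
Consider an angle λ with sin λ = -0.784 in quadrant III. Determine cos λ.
cos λ = ±√(1 - sin²λ) = -0.6208 (negative in QIII)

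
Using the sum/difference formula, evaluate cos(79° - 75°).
cos(79° - 75°) = cos 79° cos 75° + sin 79° sin 75° = 0.9976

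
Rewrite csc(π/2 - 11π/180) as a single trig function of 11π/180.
csc(π/2 - 11π/180) = sec(11π/180)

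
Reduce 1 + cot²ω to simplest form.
1 + cot²ω = csc²ω (using Pythagorean identity)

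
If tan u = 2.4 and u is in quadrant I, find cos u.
cos u = 0.3846 (using tan²u + 1 = sec²u)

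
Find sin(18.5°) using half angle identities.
sin(18.5°) = √((1 - cos 37°)/2) = 0.3173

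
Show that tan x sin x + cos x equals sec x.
LHS = sin²x/cos x + cos x = (sin²x + cos²x)/cos x = 1/cos x = sec x = RHS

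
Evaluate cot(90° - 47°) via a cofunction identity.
cot(90° - 47°) = tan(47°) = 1.072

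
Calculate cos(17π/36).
cos(17π/36) = 0.08716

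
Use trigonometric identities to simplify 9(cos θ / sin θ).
9(cos θ / sin θ) = 9(cot θ) (using Quotient identity)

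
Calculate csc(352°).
csc(352°) = -7.185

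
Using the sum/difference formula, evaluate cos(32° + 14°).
cos(32° + 14°) = cos 32° cos 14° - sin 32° sin 14° = 0.6947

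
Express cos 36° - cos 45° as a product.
cos 36° - cos 45° = -2 sin(40.5°) sin(-4.5°)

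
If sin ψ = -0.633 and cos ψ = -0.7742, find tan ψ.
tan ψ = sin ψ / cos ψ = 0.8176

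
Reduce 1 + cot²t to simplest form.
1 + cot²t = csc²t (using Pythagorean identity)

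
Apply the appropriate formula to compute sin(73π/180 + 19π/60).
sin(73π/180 + 19π/60) = sin 73π/180 cos 19π/60 + cos 73π/180 sin 19π/60 = 0.766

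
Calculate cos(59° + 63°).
cos(59° + 63°) = cos 59° cos 63° - sin 59° sin 63° = -0.5299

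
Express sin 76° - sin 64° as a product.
sin 76° - sin 64° = 2 cos(70°) sin(6°)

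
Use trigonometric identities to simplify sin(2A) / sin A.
sin(2A) / sin A = 2 cos A (using Double angle)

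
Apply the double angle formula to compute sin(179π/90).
sin(179π/90) = 2 sin 179π/180 cos 179π/180 = -0.0349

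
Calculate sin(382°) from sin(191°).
sin(382°) = 2 sin 191° cos 191° = 0.3746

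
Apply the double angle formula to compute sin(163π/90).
sin(163π/90) = 2 sin 163π/180 cos 163π/180 = -0.5592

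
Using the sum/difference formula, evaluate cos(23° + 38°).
cos(23° + 38°) = cos 23° cos 38° - sin 23° sin 38° = 0.4848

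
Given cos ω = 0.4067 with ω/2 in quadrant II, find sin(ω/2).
sin(ω/2) = ±√((1 - cos ω)/2); positive since ω/2 ∈ QII, so sin(ω/2) = 0.5447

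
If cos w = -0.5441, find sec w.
sec w = 1/cos w = -1.838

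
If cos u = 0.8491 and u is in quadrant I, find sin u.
sin u = 0.5282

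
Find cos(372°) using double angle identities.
cos(372°) = cos²186° - sin²186° = 0.9781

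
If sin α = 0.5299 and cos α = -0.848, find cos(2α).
cos(2α) = cos²α - sin²α = 0.4383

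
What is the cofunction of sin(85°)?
sin(85°) = cos(90° - 85°) = cos(5°)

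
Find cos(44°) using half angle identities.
cos(44°) = √((1 + cos 88°)/2) = 0.7193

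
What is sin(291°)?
sin(291°) = -0.9336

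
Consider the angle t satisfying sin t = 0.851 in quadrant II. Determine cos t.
cos t = ±√(1 - sin²t) = -0.5252 (negative in QII)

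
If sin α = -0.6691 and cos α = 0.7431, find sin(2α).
sin(2α) = 2 sin α cos α = -0.9944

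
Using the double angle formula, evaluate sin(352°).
sin(352°) = 2 sin 176° cos 176° = -0.1392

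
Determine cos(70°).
cos(70°) = 0.342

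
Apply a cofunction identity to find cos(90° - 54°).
cos(90° - 54°) = sin(54°) = 0.809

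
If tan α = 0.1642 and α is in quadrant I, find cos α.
cos α = 0.9868 (using tan²α + 1 = sec²α)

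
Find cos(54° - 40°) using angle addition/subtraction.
cos(54° - 40°) = cos 54° cos 40° + sin 54° sin 40° = 0.9703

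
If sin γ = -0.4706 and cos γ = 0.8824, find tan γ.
tan γ = sin γ / cos γ = -0.5333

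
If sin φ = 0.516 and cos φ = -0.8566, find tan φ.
tan φ = sin φ / cos φ = -0.6024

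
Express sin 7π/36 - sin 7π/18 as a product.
sin 7π/36 - sin 7π/18 = 2 cos(7π/24) sin(-7π/72)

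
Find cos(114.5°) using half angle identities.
cos(114.5°) = -√((1 + cos 229°)/2) = -0.4147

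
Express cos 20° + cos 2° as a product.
cos 20° + cos 2° = 2 cos(11°) cos(9°)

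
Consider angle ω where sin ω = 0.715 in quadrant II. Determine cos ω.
cos ω = ±√(1 - sin²ω) = -0.6991 (negative in QII)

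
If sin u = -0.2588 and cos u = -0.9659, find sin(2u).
sin(2u) = 2 sin u cos u = 0.4999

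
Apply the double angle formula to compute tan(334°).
tan(334°) = 2 tan 167° / (1 - tan²167°) = -0.4877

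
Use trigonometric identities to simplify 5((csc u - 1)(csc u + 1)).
5((csc u - 1)(csc u + 1)) = 5(cot²u) (using Diff. of squares)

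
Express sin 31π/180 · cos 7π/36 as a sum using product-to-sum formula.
sin 31π/180 cos 7π/36 = (1/2)[sin(31π/180+7π/36) + sin(31π/180-7π/36)]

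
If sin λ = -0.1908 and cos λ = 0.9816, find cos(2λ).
cos(2λ) = cos²λ - sin²λ = 0.9271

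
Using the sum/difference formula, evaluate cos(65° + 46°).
cos(65° + 46°) = cos 65° cos 46° - sin 65° sin 46° = -0.3584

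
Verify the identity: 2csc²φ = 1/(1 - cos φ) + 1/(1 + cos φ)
RHS = [(1 + cos φ) + (1 - cos φ)] / [(1 - cos φ)(1 + cos φ)] = 2/(1 - cos²φ) = 2/sin²φ = 2csc²φ = LHS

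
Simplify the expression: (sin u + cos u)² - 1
(sin u + cos u)² - 1 = sin(2u) (using Pythagorean + double angle)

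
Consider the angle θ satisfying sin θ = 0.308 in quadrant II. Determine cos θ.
cos θ = ±√(1 - sin²θ) = -0.9514 (negative in QII)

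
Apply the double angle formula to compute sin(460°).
sin(460°) = 2 sin 230° cos 230° = 0.9848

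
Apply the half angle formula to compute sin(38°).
sin(38°) = √((1 - cos 76°)/2) = 0.6157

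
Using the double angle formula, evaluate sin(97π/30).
sin(97π/30) = 2 sin 97π/60 cos 97π/60 = -0.6691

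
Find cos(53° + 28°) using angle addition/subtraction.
cos(53° + 28°) = cos 53° cos 28° - sin 53° sin 28° = 0.1564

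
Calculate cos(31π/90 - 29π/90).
cos(31π/90 - 29π/90) = cos 31π/90 cos 29π/90 + sin 31π/90 sin 29π/90 = 0.9976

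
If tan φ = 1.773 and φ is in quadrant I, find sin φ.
sin φ = 0.871 (using tan²φ + 1 = sec²φ)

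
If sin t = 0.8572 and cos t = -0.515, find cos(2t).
cos(2t) = cos²t - sin²t = -0.4696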